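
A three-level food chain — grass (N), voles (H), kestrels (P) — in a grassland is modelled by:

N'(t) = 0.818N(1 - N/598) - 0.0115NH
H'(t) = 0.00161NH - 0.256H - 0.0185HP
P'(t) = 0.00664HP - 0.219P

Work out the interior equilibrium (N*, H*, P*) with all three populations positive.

From dP/dt = 0: 0.00664H* = 0.219, so H* = 33.
From dN/dt = 0: 0.818(1 - N*/598) = 0.0115·33, giving N* = 598·(1 - 0.464) = 321.
From dH/dt = 0: 0.00161·321 - 0.256 = 0.0185P*, so P* = 0.26/0.0185 = 14.1.

N* ≈ 321, H* ≈ 33, P* ≈ 14.1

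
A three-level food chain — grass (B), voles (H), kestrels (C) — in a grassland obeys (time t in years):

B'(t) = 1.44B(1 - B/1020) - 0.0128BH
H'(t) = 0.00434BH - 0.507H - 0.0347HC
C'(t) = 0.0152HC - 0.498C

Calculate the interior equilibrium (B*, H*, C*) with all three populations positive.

B* ≈ 723, H* ≈ 32.8, C* ≈ 75.8

From dC/dt = 0: 0.0152H* = 0.498, so H* = 32.8.
From dB/dt = 0: 1.44(1 - B*/1020) = 0.0128·32.8, giving B* = 1020·(1 - 0.291) = 723.
From dH/dt = 0: 0.00434·723 - 0.507 = 0.0347C*, so C* = 2.63/0.0347 = 75.8.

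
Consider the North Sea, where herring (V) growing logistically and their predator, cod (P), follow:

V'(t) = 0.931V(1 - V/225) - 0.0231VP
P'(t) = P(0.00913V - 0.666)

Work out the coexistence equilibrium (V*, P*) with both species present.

From dP/dt = 0 with P > 0: 0.00913V* = 0.666, so V* = 72.9.
Substitute into dV/dt = 0: 0.931(1 - 72.9/225) = 0.0231P*.
The bracket is 0.676, giving P* = 0.629/0.0231 = 27.2.

V* ≈ 72.9, P* ≈ 27.2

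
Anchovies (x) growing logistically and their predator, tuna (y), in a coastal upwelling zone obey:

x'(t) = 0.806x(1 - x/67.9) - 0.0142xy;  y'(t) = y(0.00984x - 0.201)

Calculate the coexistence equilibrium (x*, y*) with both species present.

From dy/dt = 0 with y > 0: 0.00984x* = 0.201, so x* = 20.4.
Substitute into dx/dt = 0: 0.806(1 - 20.4/67.9) = 0.0142y*.
The bracket is 0.699, giving y* = 0.564/0.0142 = 39.7.

x* ≈ 20.4, y* ≈ 39.7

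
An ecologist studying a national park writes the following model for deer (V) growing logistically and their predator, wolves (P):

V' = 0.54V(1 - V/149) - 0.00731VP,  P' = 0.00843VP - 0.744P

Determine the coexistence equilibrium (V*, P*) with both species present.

V* ≈ 88.3, P* ≈ 30.1

From dP/dt = 0 with P > 0: 0.00843V* = 0.744, so V* = 88.3.
Substitute into dV/dt = 0: 0.54(1 - 88.3/149) = 0.00731P*.
The bracket is 0.408, giving P* = 0.22/0.00731 = 30.1.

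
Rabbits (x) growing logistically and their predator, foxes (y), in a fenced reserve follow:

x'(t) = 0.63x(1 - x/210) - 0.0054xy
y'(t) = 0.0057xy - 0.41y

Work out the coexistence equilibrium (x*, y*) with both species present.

From dy/dt = 0 with y > 0: 0.0057x* = 0.41, so x* = 71.9.
Substitute into dx/dt = 0: 0.63(1 - 71.9/210) = 0.0054y*.
The bracket is 0.657, giving y* = 0.414/0.0054 = 76.7.

x* ≈ 71.9, y* ≈ 76.7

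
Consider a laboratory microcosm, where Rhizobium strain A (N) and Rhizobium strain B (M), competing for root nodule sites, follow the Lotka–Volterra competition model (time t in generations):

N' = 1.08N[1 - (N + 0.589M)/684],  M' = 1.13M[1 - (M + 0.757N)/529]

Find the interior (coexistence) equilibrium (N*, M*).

Setting both brackets to zero gives the nullclines N + 0.589M = 684 and 0.757N + M = 529.
Substituting M = 529 - 0.757N into the first: N(1 - 0.589·0.757) = 684 - 0.589·529.
So N* = 372/0.554 = 672, and then M* = 529 - 0.757·672 = 20.2.

N* ≈ 672, M* ≈ 20.2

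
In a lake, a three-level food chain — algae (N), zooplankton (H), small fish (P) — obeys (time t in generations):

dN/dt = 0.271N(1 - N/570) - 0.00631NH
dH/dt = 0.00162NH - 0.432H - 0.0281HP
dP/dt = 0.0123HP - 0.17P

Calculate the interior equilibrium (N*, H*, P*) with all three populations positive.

From dP/dt = 0: 0.0123H* = 0.17, so H* = 13.8.
From dN/dt = 0: 0.271(1 - N*/570) = 0.00631·13.8, giving N* = 570·(1 - 0.322) = 387.
From dH/dt = 0: 0.00162·387 - 0.432 = 0.0281P*, so P* = 0.194/0.0281 = 6.91.

N* ≈ 387, H* ≈ 13.8, P* ≈ 6.91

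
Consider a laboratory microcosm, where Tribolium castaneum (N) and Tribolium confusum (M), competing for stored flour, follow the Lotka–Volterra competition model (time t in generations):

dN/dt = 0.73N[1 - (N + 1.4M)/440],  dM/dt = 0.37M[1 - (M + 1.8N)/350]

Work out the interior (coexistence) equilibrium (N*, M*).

N* ≈ 32.9, M* ≈ 291

Setting both brackets to zero gives the nullclines N + 1.4M = 440 and 1.8N + M = 350.
Substituting M = 350 - 1.8N into the first: N(1 - 1.4·1.8) = 440 - 1.4·350.
So N* = -50/-1.52 = 32.9, and then M* = 350 - 1.8·32.9 = 291.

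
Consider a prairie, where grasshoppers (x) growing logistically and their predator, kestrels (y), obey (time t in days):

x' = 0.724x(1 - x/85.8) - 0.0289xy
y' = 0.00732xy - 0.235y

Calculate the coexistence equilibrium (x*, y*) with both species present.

x* ≈ 32.1, y* ≈ 15.7

From dy/dt = 0 with y > 0: 0.00732x* = 0.235, so x* = 32.1.
Substitute into dx/dt = 0: 0.724(1 - 32.1/85.8) = 0.0289y*.
The bracket is 0.626, giving y* = 0.453/0.0289 = 15.7.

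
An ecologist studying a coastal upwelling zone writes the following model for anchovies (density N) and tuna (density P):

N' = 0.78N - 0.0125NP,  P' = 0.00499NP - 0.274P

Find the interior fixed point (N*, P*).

Set dP/dt = 0 with P > 0: 0.00499N - 0.274 = 0, so N* = 0.274/0.00499 = 54.9.
Set dN/dt = 0 with N > 0: 0.78 - 0.0125P = 0, so P* = 0.78/0.0125 = 62.4.

N* ≈ 54.9, P* ≈ 62.4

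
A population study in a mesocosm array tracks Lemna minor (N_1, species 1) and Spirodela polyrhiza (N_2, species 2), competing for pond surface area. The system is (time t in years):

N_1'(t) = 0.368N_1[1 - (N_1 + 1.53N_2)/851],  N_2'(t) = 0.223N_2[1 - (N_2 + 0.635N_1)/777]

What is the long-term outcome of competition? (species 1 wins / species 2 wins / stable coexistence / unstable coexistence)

Compare the nullcline intercepts: K1/α12 = 851/1.53 = 556 < K2 = 777; K2/α21 = 777/0.635 = 1220 > K1 = 851.
Since the inequalities point opposite ways, species 2 can invade but species 1 cannot.

species 2 excludes species 1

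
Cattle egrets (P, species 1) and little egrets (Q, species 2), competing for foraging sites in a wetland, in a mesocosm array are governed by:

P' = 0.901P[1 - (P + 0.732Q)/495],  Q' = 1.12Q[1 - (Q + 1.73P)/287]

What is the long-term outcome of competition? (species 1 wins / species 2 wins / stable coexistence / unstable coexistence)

species 1 excludes species 2

Compare the nullcline intercepts: K1/α12 = 495/0.732 = 676 > K2 = 287; K2/α21 = 287/1.73 = 166 < K1 = 495.
Since the inequalities point opposite ways, species 1 can invade but species 2 cannot.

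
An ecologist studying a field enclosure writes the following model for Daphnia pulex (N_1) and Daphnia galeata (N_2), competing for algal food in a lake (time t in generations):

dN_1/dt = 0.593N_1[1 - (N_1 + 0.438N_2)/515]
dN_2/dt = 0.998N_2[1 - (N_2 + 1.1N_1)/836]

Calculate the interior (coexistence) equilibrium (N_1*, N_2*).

N_1* ≈ 287, N_2* ≈ 520

Setting both brackets to zero gives the nullclines N_1 + 0.438N_2 = 515 and 1.1N_1 + N_2 = 836.
Substituting N_2 = 836 - 1.1N_1 into the first: N_1(1 - 0.438·1.1) = 515 - 0.438·836.
So N_1* = 149/0.518 = 287, and then N_2* = 836 - 1.1·287 = 520.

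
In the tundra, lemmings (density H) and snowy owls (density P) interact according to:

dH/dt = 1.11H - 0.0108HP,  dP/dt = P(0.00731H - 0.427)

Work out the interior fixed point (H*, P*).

Set dP/dt = 0 with P > 0: 0.00731H - 0.427 = 0, so H* = 0.427/0.00731 = 58.4.
Set dH/dt = 0 with H > 0: 1.11 - 0.0108P = 0, so P* = 1.11/0.0108 = 103.

H* ≈ 58.4, P* ≈ 103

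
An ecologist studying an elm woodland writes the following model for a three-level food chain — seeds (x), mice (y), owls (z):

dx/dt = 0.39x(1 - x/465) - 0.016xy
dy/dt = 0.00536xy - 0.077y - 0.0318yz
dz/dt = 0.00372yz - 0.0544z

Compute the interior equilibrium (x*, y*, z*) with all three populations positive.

From dz/dt = 0: 0.00372y* = 0.0544, so y* = 14.6.
From dx/dt = 0: 0.39(1 - x*/465) = 0.016·14.6, giving x* = 465·(1 - 0.6) = 186.
From dy/dt = 0: 0.00536·186 - 0.077 = 0.0318z*, so z* = 0.92/0.0318 = 28.9.

x* ≈ 186, y* ≈ 14.6, z* ≈ 28.9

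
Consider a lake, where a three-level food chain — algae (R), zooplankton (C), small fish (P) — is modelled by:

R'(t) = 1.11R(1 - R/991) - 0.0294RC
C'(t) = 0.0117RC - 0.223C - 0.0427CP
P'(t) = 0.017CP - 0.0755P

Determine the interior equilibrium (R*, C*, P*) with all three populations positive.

R* ≈ 874, C* ≈ 4.44, P* ≈ 234

From dP/dt = 0: 0.017C* = 0.0755, so C* = 4.44.
From dR/dt = 0: 1.11(1 - R*/991) = 0.0294·4.44, giving R* = 991·(1 - 0.118) = 874.
From dC/dt = 0: 0.0117·874 - 0.223 = 0.0427P*, so P* = 10/0.0427 = 234.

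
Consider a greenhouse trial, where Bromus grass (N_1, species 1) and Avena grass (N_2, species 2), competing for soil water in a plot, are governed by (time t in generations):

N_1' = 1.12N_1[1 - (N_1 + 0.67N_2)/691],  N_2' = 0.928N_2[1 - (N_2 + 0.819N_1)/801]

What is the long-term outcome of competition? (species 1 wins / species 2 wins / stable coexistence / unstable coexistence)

stable coexistence

Compare the nullcline intercepts: K1/α12 = 691/0.67 = 1030 > K2 = 801; K2/α21 = 801/0.819 = 978 > K1 = 691.
Since both inequalities hold, each species can invade when rare, so the interior equilibrium is stable.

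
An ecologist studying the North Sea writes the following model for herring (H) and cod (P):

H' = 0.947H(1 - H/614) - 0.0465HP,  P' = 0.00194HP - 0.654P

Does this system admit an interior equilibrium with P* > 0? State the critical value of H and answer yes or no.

Threshold H = 337; K > 337, so yes, the predator persists.

The predator equation gives dP/dt > 0 only when H > 0.654/0.00194 = 337.
Without the predator, H → K = 614. Since 614 > 337, the predator can invade and persist.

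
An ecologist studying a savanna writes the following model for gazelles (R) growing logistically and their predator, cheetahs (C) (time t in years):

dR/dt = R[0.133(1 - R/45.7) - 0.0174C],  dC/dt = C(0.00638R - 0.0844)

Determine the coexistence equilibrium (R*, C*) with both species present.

R* ≈ 13.2, C* ≈ 5.43

From dC/dt = 0 with C > 0: 0.00638R* = 0.0844, so R* = 13.2.
Substitute into dR/dt = 0: 0.133(1 - 13.2/45.7) = 0.0174C*.
The bracket is 0.711, giving C* = 0.0945/0.0174 = 5.43.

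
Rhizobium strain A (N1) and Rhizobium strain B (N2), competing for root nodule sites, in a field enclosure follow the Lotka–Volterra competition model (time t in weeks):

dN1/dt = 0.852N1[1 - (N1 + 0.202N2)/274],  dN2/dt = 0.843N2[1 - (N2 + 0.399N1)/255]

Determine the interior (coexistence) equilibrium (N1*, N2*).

N1* ≈ 242, N2* ≈ 158

Setting both brackets to zero gives the nullclines N1 + 0.202N2 = 274 and 0.399N1 + N2 = 255.
Substituting N2 = 255 - 0.399N1 into the first: N1(1 - 0.202·0.399) = 274 - 0.202·255.
So N1* = 222/0.919 = 242, and then N2* = 255 - 0.399·242 = 158.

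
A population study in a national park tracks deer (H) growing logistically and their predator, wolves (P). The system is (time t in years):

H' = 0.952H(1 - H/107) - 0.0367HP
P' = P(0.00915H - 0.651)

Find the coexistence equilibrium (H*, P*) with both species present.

From dP/dt = 0 with P > 0: 0.00915H* = 0.651, so H* = 71.1.
Substitute into dH/dt = 0: 0.952(1 - 71.1/107) = 0.0367P*.
The bracket is 0.335, giving P* = 0.319/0.0367 = 8.69.

H* ≈ 71.1, P* ≈ 8.69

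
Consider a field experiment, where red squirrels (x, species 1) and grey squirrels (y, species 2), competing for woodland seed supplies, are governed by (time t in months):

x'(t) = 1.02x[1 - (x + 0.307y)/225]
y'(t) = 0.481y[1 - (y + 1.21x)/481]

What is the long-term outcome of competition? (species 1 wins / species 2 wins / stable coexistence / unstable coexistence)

Compare the nullcline intercepts: K1/α12 = 225/0.307 = 733 > K2 = 481; K2/α21 = 481/1.21 = 398 > K1 = 225.
Since both inequalities hold, each species can invade when rare, so the interior equilibrium is stable.

stable coexistence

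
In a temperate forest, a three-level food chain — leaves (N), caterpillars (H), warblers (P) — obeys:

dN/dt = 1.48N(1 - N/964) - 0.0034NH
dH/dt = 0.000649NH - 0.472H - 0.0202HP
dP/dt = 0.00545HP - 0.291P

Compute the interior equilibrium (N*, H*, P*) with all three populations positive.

N* ≈ 846, H* ≈ 53.4, P* ≈ 3.81

From dP/dt = 0: 0.00545H* = 0.291, so H* = 53.4.
From dN/dt = 0: 1.48(1 - N*/964) = 0.0034·53.4, giving N* = 964·(1 - 0.123) = 846.
From dH/dt = 0: 0.000649·846 - 0.472 = 0.0202P*, so P* = 0.0769/0.0202 = 3.81.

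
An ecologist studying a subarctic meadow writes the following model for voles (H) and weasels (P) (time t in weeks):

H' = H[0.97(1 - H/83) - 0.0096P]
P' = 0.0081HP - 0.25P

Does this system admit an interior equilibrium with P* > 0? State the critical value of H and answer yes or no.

The predator equation gives dP/dt > 0 only when H > 0.25/0.0081 = 30.9.
Without the predator, H → K = 83. Since 83 > 30.9, the predator can invade and persist.

Threshold H = 30.9; K > 30.9, so yes, the predator persists.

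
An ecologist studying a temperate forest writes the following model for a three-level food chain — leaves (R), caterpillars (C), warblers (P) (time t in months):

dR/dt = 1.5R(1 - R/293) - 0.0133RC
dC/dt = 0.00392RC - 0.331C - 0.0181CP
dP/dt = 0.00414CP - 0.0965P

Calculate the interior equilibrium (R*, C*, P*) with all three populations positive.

R* ≈ 232, C* ≈ 23.3, P* ≈ 32.1

From dP/dt = 0: 0.00414C* = 0.0965, so C* = 23.3.
From dR/dt = 0: 1.5(1 - R*/293) = 0.0133·23.3, giving R* = 293·(1 - 0.207) = 232.
From dC/dt = 0: 0.00392·232 - 0.331 = 0.0181P*, so P* = 0.58/0.0181 = 32.1.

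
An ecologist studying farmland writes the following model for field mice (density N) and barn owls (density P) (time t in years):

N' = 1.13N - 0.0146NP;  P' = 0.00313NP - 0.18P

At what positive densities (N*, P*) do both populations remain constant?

N* ≈ 57.5, P* ≈ 77.4

Set dP/dt = 0 with P > 0: 0.00313N - 0.18 = 0, so N* = 0.18/0.00313 = 57.5.
Set dN/dt = 0 with N > 0: 1.13 - 0.0146P = 0, so P* = 1.13/0.0146 = 77.4.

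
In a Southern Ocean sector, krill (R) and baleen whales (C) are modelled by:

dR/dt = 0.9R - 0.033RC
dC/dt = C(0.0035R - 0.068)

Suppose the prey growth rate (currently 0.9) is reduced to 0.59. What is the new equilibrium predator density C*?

C* ≈ 17.9

At the interior fixed point, setting dR/dt = 0 with R > 0 fixes C* = (prey growth rate)/(RC coefficient) — independent of the other coefficients.
With the change, C* = 0.59/0.033 = 17.9; it falls from 27.3.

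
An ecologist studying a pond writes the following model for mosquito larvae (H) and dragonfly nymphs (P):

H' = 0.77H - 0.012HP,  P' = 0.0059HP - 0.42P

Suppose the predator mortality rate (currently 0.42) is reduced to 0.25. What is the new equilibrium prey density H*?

At the interior fixed point, setting dP/dt = 0 with P > 0 fixes H* = (predator death rate)/(HP coefficient) — independent of the other coefficients.
With the change, H* = 0.25/0.0059 = 42.4; it falls from 71.2.

H* ≈ 42.4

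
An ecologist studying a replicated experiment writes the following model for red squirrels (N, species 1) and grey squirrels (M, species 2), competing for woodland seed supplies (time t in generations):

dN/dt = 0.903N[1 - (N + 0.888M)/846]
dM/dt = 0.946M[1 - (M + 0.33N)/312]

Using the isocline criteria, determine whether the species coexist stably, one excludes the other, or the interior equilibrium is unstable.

stable coexistence

Compare the nullcline intercepts: K1/α12 = 846/0.888 = 953 > K2 = 312; K2/α21 = 312/0.33 = 945 > K1 = 846.
Since both inequalities hold, each species can invade when rare, so the interior equilibrium is stable.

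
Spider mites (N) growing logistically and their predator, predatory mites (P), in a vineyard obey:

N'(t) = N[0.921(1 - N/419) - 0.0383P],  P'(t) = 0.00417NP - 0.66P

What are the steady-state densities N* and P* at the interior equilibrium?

N* ≈ 158, P* ≈ 15

From dP/dt = 0 with P > 0: 0.00417N* = 0.66, so N* = 158.
Substitute into dN/dt = 0: 0.921(1 - 158/419) = 0.0383P*.
The bracket is 0.622, giving P* = 0.573/0.0383 = 15.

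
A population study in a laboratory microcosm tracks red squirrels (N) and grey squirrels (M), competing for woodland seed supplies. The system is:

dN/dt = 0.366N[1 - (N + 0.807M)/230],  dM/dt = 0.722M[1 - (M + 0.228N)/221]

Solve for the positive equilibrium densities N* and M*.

Setting both brackets to zero gives the nullclines N + 0.807M = 230 and 0.228N + M = 221.
Substituting M = 221 - 0.228N into the first: N(1 - 0.807·0.228) = 230 - 0.807·221.
So N* = 51.7/0.816 = 63.3, and then M* = 221 - 0.228·63.3 = 207.

N* ≈ 63.3, M* ≈ 207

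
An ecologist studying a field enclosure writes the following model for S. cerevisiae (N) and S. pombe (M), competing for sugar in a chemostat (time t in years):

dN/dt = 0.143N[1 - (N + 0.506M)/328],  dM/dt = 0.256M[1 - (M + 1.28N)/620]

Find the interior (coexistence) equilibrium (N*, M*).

Setting both brackets to zero gives the nullclines N + 0.506M = 328 and 1.28N + M = 620.
Substituting M = 620 - 1.28N into the first: N(1 - 0.506·1.28) = 328 - 0.506·620.
So N* = 14.3/0.352 = 40.5, and then M* = 620 - 1.28·40.5 = 568.

N* ≈ 40.5, M* ≈ 568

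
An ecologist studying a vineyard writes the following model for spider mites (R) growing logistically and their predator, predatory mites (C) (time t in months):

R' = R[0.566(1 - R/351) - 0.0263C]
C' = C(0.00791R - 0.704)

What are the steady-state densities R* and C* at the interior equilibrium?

R* ≈ 89, C* ≈ 16.1

From dC/dt = 0 with C > 0: 0.00791R* = 0.704, so R* = 89.
Substitute into dR/dt = 0: 0.566(1 - 89/351) = 0.0263C*.
The bracket is 0.746, giving C* = 0.422/0.0263 = 16.1.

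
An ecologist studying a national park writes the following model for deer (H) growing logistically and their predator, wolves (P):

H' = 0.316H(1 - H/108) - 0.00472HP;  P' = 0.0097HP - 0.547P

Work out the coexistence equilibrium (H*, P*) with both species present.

H* ≈ 56.4, P* ≈ 32

From dP/dt = 0 with P > 0: 0.0097H* = 0.547, so H* = 56.4.
Substitute into dH/dt = 0: 0.316(1 - 56.4/108) = 0.00472P*.
The bracket is 0.478, giving P* = 0.151/0.00472 = 32.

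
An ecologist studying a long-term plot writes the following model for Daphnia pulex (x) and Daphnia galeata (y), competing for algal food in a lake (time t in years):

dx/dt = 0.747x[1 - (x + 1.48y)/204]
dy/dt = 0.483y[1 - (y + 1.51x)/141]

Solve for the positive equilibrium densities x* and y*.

Setting both brackets to zero gives the nullclines x + 1.48y = 204 and 1.51x + y = 141.
Substituting y = 141 - 1.51x into the first: x(1 - 1.48·1.51) = 204 - 1.48·141.
So x* = -4.68/-1.23 = 3.79, and then y* = 141 - 1.51·3.79 = 135.

x* ≈ 3.79, y* ≈ 135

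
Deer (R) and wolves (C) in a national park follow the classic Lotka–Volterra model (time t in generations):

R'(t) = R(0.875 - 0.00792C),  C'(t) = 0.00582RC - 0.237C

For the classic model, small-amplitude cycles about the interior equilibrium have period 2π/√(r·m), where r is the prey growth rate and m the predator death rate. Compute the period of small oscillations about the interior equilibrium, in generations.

Here r = 0.875 and m = 0.237, so r·m = 0.207.
ω = √0.207 = 0.455 per generation, hence T = 2π/ω ≈ 13.8 generations.

T ≈ 13.8 generations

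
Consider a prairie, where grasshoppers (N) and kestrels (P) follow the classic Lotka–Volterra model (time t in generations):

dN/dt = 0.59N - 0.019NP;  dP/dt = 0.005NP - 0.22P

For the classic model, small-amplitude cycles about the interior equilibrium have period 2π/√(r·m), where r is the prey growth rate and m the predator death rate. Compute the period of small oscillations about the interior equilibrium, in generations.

Here r = 0.59 and m = 0.22, so r·m = 0.13.
ω = √0.13 = 0.36 per generation, hence T = 2π/ω ≈ 17.4 generations.

T ≈ 17.4 generations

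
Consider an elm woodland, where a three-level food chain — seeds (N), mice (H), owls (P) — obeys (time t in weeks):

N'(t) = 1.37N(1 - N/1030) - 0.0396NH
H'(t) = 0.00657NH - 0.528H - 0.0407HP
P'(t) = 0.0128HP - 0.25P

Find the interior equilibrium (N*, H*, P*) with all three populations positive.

From dP/dt = 0: 0.0128H* = 0.25, so H* = 19.5.
From dN/dt = 0: 1.37(1 - N*/1030) = 0.0396·19.5, giving N* = 1030·(1 - 0.565) = 449.
From dH/dt = 0: 0.00657·449 - 0.528 = 0.0407P*, so P* = 2.42/0.0407 = 59.4.

N* ≈ 449, H* ≈ 19.5, P* ≈ 59.4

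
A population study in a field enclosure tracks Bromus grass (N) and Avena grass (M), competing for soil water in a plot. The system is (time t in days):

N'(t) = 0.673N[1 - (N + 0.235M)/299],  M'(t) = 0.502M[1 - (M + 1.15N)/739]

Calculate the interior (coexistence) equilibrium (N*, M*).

N* ≈ 172, M* ≈ 541

Setting both brackets to zero gives the nullclines N + 0.235M = 299 and 1.15N + M = 739.
Substituting M = 739 - 1.15N into the first: N(1 - 0.235·1.15) = 299 - 0.235·739.
So N* = 125/0.73 = 172, and then M* = 739 - 1.15·172 = 541.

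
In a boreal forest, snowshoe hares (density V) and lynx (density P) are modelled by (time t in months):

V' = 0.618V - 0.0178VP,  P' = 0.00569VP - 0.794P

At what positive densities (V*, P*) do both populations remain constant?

Set dP/dt = 0 with P > 0: 0.00569V - 0.794 = 0, so V* = 0.794/0.00569 = 140.
Set dV/dt = 0 with V > 0: 0.618 - 0.0178P = 0, so P* = 0.618/0.0178 = 34.7.

V* ≈ 140, P* ≈ 34.7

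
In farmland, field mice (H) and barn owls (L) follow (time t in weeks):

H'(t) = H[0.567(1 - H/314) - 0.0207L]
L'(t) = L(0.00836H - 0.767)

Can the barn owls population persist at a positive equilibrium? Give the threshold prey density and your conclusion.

The predator equation gives dL/dt > 0 only when H > 0.767/0.00836 = 91.7.
Without the predator, H → K = 314. Since 314 > 91.7, the predator can invade and persist.

Threshold H = 91.7; K > 91.7, so yes, the predator persists.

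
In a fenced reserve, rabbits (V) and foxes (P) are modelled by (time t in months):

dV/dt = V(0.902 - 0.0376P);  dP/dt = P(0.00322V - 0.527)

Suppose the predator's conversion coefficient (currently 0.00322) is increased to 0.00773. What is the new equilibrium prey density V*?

V* ≈ 68.2

At the interior fixed point, setting dP/dt = 0 with P > 0 fixes V* = (predator death rate)/(VP coefficient) — independent of the other coefficients.
With the change, V* = 0.527/0.00773 = 68.2; it falls from 164.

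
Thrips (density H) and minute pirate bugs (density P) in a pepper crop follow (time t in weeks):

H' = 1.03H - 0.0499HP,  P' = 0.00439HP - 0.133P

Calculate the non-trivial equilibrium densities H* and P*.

H* ≈ 30.3, P* ≈ 20.6

Set dP/dt = 0 with P > 0: 0.00439H - 0.133 = 0, so H* = 0.133/0.00439 = 30.3.
Set dH/dt = 0 with H > 0: 1.03 - 0.0499P = 0, so P* = 1.03/0.0499 = 20.6.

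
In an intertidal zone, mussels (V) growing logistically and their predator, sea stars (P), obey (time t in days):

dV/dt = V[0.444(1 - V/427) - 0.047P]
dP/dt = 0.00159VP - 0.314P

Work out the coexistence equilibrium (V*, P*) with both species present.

From dP/dt = 0 with P > 0: 0.00159V* = 0.314, so V* = 197.
Substitute into dV/dt = 0: 0.444(1 - 197/427) = 0.047P*.
The bracket is 0.538, giving P* = 0.239/0.047 = 5.08.

V* ≈ 197, P* ≈ 5.08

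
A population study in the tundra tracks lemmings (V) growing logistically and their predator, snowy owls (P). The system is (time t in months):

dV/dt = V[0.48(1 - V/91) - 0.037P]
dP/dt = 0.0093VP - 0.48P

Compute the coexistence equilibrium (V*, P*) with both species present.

V* ≈ 51.6, P* ≈ 5.62

From dP/dt = 0 with P > 0: 0.0093V* = 0.48, so V* = 51.6.
Substitute into dV/dt = 0: 0.48(1 - 51.6/91) = 0.037P*.
The bracket is 0.433, giving P* = 0.208/0.037 = 5.62.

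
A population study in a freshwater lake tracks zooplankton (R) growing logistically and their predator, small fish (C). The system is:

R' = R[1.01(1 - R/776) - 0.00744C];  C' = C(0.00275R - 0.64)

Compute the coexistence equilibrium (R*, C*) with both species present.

R* ≈ 233, C* ≈ 95

From dC/dt = 0 with C > 0: 0.00275R* = 0.64, so R* = 233.
Substitute into dR/dt = 0: 1.01(1 - 233/776) = 0.00744C*.
The bracket is 0.7, giving C* = 0.707/0.00744 = 95.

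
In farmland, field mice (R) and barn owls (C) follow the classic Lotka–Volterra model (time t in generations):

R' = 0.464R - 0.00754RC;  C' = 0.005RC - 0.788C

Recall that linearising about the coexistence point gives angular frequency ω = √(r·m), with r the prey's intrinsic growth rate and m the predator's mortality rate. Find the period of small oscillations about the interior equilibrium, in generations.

Here r = 0.464 and m = 0.788, so r·m = 0.366.
ω = √0.366 = 0.605 per generation, hence T = 2π/ω ≈ 10.4 generations.

T ≈ 10.4 generations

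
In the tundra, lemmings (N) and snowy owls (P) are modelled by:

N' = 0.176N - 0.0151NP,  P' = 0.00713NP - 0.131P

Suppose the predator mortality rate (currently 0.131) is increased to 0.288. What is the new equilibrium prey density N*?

At the interior fixed point, setting dP/dt = 0 with P > 0 fixes N* = (predator death rate)/(NP coefficient) — independent of the other coefficients.
With the change, N* = 0.288/0.00713 = 40.4; it rises from 18.4.

N* ≈ 40.4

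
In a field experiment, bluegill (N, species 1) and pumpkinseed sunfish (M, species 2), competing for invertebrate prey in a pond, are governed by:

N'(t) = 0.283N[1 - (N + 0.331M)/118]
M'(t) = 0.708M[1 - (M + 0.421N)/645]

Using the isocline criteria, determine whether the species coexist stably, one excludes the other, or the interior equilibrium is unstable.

Compare the nullcline intercepts: K1/α12 = 118/0.331 = 356 < K2 = 645; K2/α21 = 645/0.421 = 1530 > K1 = 118.
Since the inequalities point opposite ways, species 2 can invade but species 1 cannot.

species 2 excludes species 1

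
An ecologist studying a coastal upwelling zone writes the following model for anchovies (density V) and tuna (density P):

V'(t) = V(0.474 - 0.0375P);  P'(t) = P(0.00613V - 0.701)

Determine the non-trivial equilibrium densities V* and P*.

V* ≈ 114, P* ≈ 12.6

Set dP/dt = 0 with P > 0: 0.00613V - 0.701 = 0, so V* = 0.701/0.00613 = 114.
Set dV/dt = 0 with V > 0: 0.474 - 0.0375P = 0, so P* = 0.474/0.0375 = 12.6.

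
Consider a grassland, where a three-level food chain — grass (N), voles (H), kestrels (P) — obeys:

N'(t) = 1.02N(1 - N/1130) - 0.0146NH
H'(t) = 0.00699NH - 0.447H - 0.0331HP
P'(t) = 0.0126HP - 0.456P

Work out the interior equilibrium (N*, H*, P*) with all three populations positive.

N* ≈ 545, H* ≈ 36.2, P* ≈ 102

From dP/dt = 0: 0.0126H* = 0.456, so H* = 36.2.
From dN/dt = 0: 1.02(1 - N*/1130) = 0.0146·36.2, giving N* = 1130·(1 - 0.518) = 545.
From dH/dt = 0: 0.00699·545 - 0.447 = 0.0331P*, so P* = 3.36/0.0331 = 102.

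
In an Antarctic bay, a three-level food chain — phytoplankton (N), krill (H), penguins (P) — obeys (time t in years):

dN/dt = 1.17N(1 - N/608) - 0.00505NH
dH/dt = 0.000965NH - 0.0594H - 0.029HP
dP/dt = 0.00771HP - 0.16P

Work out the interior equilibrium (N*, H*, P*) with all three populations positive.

From dP/dt = 0: 0.00771H* = 0.16, so H* = 20.8.
From dN/dt = 0: 1.17(1 - N*/608) = 0.00505·20.8, giving N* = 608·(1 - 0.0896) = 554.
From dH/dt = 0: 0.000965·554 - 0.0594 = 0.029P*, so P* = 0.475/0.029 = 16.4.

N* ≈ 554, H* ≈ 20.8, P* ≈ 16.4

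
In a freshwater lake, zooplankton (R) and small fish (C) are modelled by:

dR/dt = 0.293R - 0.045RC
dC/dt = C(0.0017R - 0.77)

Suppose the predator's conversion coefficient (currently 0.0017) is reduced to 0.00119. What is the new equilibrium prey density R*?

At the interior fixed point, setting dC/dt = 0 with C > 0 fixes R* = (predator death rate)/(RC coefficient) — independent of the other coefficients.
With the change, R* = 0.77/0.00119 = 647; it rises from 453.

R* ≈ 647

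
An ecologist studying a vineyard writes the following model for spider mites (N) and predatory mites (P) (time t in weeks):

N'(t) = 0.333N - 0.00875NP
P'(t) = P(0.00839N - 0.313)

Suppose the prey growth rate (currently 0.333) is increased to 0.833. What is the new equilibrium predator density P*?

P* ≈ 95.2

At the interior fixed point, setting dN/dt = 0 with N > 0 fixes P* = (prey growth rate)/(NP coefficient) — independent of the other coefficients.
With the change, P* = 0.833/0.00875 = 95.2; it rises from 38.1.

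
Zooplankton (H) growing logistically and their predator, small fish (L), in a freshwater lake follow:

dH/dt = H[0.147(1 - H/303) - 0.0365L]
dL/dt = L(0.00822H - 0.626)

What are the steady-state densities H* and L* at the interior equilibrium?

H* ≈ 76.2, L* ≈ 3.02

From dL/dt = 0 with L > 0: 0.00822H* = 0.626, so H* = 76.2.
Substitute into dH/dt = 0: 0.147(1 - 76.2/303) = 0.0365L*.
The bracket is 0.749, giving L* = 0.11/0.0365 = 3.02.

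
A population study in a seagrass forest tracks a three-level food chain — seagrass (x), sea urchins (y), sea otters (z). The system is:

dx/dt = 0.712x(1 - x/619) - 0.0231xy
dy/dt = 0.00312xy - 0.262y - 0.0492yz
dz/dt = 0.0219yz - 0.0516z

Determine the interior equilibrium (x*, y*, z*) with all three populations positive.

x* ≈ 572, y* ≈ 2.36, z* ≈ 30.9

From dz/dt = 0: 0.0219y* = 0.0516, so y* = 2.36.
From dx/dt = 0: 0.712(1 - x*/619) = 0.0231·2.36, giving x* = 619·(1 - 0.0764) = 572.
From dy/dt = 0: 0.00312·572 - 0.262 = 0.0492z*, so z* = 1.52/0.0492 = 30.9.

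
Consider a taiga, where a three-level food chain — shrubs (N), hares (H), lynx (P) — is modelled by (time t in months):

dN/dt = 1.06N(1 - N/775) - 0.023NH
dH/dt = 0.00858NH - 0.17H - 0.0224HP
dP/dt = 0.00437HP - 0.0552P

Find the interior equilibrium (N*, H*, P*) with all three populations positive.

From dP/dt = 0: 0.00437H* = 0.0552, so H* = 12.6.
From dN/dt = 0: 1.06(1 - N*/775) = 0.023·12.6, giving N* = 775·(1 - 0.274) = 563.
From dH/dt = 0: 0.00858·563 - 0.17 = 0.0224P*, so P* = 4.66/0.0224 = 208.

N* ≈ 563, H* ≈ 12.6, P* ≈ 208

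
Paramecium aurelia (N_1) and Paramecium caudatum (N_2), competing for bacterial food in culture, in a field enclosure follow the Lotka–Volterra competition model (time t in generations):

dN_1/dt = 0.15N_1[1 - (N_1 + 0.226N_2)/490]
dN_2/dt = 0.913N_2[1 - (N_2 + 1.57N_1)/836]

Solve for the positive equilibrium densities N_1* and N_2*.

Setting both brackets to zero gives the nullclines N_1 + 0.226N_2 = 490 and 1.57N_1 + N_2 = 836.
Substituting N_2 = 836 - 1.57N_1 into the first: N_1(1 - 0.226·1.57) = 490 - 0.226·836.
So N_1* = 301/0.645 = 467, and then N_2* = 836 - 1.57·467 = 103.

N_1* ≈ 467, N_2* ≈ 103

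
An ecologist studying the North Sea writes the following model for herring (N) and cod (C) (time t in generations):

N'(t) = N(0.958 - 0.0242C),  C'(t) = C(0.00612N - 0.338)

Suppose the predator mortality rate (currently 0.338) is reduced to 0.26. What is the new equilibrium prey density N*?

N* ≈ 42.5

At the interior fixed point, setting dC/dt = 0 with C > 0 fixes N* = (predator death rate)/(NC coefficient) — independent of the other coefficients.
With the change, N* = 0.26/0.00612 = 42.5; it falls from 55.2.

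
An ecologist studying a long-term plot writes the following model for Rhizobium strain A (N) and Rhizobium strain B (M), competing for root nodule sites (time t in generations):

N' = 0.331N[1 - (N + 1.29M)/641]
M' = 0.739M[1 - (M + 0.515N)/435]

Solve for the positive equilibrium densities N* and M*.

Setting both brackets to zero gives the nullclines N + 1.29M = 641 and 0.515N + M = 435.
Substituting M = 435 - 0.515N into the first: N(1 - 1.29·0.515) = 641 - 1.29·435.
So N* = 79.9/0.336 = 238, and then M* = 435 - 0.515·238 = 312.

N* ≈ 238, M* ≈ 312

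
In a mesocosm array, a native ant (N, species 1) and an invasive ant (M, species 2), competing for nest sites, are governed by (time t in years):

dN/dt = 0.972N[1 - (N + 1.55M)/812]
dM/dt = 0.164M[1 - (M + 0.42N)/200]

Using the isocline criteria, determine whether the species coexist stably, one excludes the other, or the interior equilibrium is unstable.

species 1 excludes species 2

Compare the nullcline intercepts: K1/α12 = 812/1.55 = 524 > K2 = 200; K2/α21 = 200/0.42 = 476 < K1 = 812.
Since the inequalities point opposite ways, species 1 can invade but species 2 cannot.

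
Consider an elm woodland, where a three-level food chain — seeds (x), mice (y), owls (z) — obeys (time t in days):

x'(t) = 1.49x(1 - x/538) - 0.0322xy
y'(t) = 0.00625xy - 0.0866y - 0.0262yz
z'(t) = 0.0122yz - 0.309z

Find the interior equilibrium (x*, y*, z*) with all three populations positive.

From dz/dt = 0: 0.0122y* = 0.309, so y* = 25.3.
From dx/dt = 0: 1.49(1 - x*/538) = 0.0322·25.3, giving x* = 538·(1 - 0.547) = 244.
From dy/dt = 0: 0.00625·244 - 0.0866 = 0.0262z*, so z* = 1.44/0.0262 = 54.8.

x* ≈ 244, y* ≈ 25.3, z* ≈ 54.8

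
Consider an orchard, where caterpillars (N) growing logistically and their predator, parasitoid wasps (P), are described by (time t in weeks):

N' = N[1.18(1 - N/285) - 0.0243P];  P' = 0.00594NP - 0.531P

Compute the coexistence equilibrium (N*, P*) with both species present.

From dP/dt = 0 with P > 0: 0.00594N* = 0.531, so N* = 89.4.
Substitute into dN/dt = 0: 1.18(1 - 89.4/285) = 0.0243P*.
The bracket is 0.686, giving P* = 0.81/0.0243 = 33.3.

N* ≈ 89.4, P* ≈ 33.3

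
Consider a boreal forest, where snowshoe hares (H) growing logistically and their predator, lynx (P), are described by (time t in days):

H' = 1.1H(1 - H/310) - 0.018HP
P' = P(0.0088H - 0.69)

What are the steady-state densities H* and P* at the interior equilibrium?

From dP/dt = 0 with P > 0: 0.0088H* = 0.69, so H* = 78.4.
Substitute into dH/dt = 0: 1.1(1 - 78.4/310) = 0.018P*.
The bracket is 0.747, giving P* = 0.822/0.018 = 45.7.

H* ≈ 78.4, P* ≈ 45.7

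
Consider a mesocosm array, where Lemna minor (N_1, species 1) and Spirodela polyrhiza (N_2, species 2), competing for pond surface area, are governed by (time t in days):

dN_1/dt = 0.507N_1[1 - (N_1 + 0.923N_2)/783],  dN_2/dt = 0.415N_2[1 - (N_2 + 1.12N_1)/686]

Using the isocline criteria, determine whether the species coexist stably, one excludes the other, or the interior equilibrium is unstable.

species 1 excludes species 2

Compare the nullcline intercepts: K1/α12 = 783/0.923 = 848 > K2 = 686; K2/α21 = 686/1.12 = 612 < K1 = 783.
Since the inequalities point opposite ways, species 1 can invade but species 2 cannot.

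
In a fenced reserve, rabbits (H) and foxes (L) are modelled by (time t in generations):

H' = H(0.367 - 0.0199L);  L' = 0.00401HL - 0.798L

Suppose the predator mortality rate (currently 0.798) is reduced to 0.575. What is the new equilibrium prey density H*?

At the interior fixed point, setting dL/dt = 0 with L > 0 fixes H* = (predator death rate)/(HL coefficient) — independent of the other coefficients.
With the change, H* = 0.575/0.00401 = 143; it falls from 199.

H* ≈ 143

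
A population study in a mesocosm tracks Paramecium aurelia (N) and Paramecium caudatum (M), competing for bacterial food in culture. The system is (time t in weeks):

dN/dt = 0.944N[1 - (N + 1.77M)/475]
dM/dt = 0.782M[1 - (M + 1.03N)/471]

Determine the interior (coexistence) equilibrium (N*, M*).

Setting both brackets to zero gives the nullclines N + 1.77M = 475 and 1.03N + M = 471.
Substituting M = 471 - 1.03N into the first: N(1 - 1.77·1.03) = 475 - 1.77·471.
So N* = -359/-0.823 = 436, and then M* = 471 - 1.03·436 = 22.2.

N* ≈ 436, M* ≈ 22.2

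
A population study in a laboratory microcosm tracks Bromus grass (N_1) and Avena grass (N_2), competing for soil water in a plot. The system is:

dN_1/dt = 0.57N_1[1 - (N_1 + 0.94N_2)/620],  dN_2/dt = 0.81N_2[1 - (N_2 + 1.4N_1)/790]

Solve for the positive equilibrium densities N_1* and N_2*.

Setting both brackets to zero gives the nullclines N_1 + 0.94N_2 = 620 and 1.4N_1 + N_2 = 790.
Substituting N_2 = 790 - 1.4N_1 into the first: N_1(1 - 0.94·1.4) = 620 - 0.94·790.
So N_1* = -123/-0.316 = 388, and then N_2* = 790 - 1.4·388 = 247.

N_1* ≈ 388, N_2* ≈ 247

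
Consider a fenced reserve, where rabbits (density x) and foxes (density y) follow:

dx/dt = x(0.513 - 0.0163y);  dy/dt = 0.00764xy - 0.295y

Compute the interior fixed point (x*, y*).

Set dy/dt = 0 with y > 0: 0.00764x - 0.295 = 0, so x* = 0.295/0.00764 = 38.6.
Set dx/dt = 0 with x > 0: 0.513 - 0.0163y = 0, so y* = 0.513/0.0163 = 31.5.

x* ≈ 38.6, y* ≈ 31.5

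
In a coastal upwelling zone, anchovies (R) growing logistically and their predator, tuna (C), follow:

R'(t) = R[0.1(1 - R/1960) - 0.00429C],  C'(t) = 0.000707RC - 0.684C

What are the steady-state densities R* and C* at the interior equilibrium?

From dC/dt = 0 with C > 0: 0.000707R* = 0.684, so R* = 967.
Substitute into dR/dt = 0: 0.1(1 - 967/1960) = 0.00429C*.
The bracket is 0.506, giving C* = 0.0506/0.00429 = 11.8.

R* ≈ 967, C* ≈ 11.8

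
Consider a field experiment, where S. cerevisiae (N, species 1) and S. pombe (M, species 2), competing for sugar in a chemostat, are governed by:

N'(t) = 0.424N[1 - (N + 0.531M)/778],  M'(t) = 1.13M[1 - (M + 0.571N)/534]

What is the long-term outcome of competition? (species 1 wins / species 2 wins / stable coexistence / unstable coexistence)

Compare the nullcline intercepts: K1/α12 = 778/0.531 = 1470 > K2 = 534; K2/α21 = 534/0.571 = 935 > K1 = 778.
Since both inequalities hold, each species can invade when rare, so the interior equilibrium is stable.

stable coexistence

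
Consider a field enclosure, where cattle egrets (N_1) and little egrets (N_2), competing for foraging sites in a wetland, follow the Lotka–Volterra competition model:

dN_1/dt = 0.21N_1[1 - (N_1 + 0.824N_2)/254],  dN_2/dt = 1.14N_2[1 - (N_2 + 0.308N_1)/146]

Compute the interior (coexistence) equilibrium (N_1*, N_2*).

N_1* ≈ 179, N_2* ≈ 90.8

Setting both brackets to zero gives the nullclines N_1 + 0.824N_2 = 254 and 0.308N_1 + N_2 = 146.
Substituting N_2 = 146 - 0.308N_1 into the first: N_1(1 - 0.824·0.308) = 254 - 0.824·146.
So N_1* = 134/0.746 = 179, and then N_2* = 146 - 0.308·179 = 90.8.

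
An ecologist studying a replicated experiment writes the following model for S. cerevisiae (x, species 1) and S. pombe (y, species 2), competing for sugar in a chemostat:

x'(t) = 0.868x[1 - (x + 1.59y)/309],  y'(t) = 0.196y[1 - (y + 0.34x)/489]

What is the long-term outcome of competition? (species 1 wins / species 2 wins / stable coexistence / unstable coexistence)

species 2 excludes species 1

Compare the nullcline intercepts: K1/α12 = 309/1.59 = 194 < K2 = 489; K2/α21 = 489/0.34 = 1440 > K1 = 309.
Since the inequalities point opposite ways, species 2 can invade but species 1 cannot.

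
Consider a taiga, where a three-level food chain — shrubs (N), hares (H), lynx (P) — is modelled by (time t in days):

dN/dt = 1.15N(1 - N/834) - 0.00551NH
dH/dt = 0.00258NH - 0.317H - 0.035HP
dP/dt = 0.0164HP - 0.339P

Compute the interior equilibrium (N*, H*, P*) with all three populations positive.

N* ≈ 751, H* ≈ 20.7, P* ≈ 46.3

From dP/dt = 0: 0.0164H* = 0.339, so H* = 20.7.
From dN/dt = 0: 1.15(1 - N*/834) = 0.00551·20.7, giving N* = 834·(1 - 0.099) = 751.
From dH/dt = 0: 0.00258·751 - 0.317 = 0.035P*, so P* = 1.62/0.035 = 46.3.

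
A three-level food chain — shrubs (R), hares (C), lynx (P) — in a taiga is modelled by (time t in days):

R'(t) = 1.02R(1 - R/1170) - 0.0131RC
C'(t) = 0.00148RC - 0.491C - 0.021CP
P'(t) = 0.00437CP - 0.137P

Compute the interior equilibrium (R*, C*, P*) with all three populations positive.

R* ≈ 699, C* ≈ 31.4, P* ≈ 25.9

From dP/dt = 0: 0.00437C* = 0.137, so C* = 31.4.
From dR/dt = 0: 1.02(1 - R*/1170) = 0.0131·31.4, giving R* = 1170·(1 - 0.403) = 699.
From dC/dt = 0: 0.00148·699 - 0.491 = 0.021P*, so P* = 0.543/0.021 = 25.9.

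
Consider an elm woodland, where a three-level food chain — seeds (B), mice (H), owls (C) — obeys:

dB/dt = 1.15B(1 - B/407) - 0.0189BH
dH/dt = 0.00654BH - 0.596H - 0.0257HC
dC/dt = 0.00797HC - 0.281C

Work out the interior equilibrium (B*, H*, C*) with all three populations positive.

B* ≈ 171, H* ≈ 35.3, C* ≈ 20.4

From dC/dt = 0: 0.00797H* = 0.281, so H* = 35.3.
From dB/dt = 0: 1.15(1 - B*/407) = 0.0189·35.3, giving B* = 407·(1 - 0.579) = 171.
From dH/dt = 0: 0.00654·171 - 0.596 = 0.0257C*, so C* = 0.523/0.0257 = 20.4.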